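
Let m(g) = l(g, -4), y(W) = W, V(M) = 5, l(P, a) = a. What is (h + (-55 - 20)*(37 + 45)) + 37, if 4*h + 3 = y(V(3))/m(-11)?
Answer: -97825/16 ≈ -6114.1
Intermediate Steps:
m(g) = -4
h = -17/16 (h = -¾ + (5/(-4))/4 = -¾ + (5*(-¼))/4 = -¾ + (¼)*(-5/4) = -¾ - 5/16 = -17/16 ≈ -1.0625)
(h + (-55 - 20)*(37 + 45)) + 37 = (-17/16 + (-55 - 20)*(37 + 45)) + 37 = (-17/16 - 75*82) + 37 = (-17/16 - 6150) + 37 = -98417/16 + 37 = -97825/16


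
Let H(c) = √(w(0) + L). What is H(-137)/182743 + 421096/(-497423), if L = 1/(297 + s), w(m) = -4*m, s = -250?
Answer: -421096/497423 + √47/8588921 ≈ -0.84655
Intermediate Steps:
L = 1/47 (L = 1/(297 - 250) = 1/47 ≈ 0.021277)
H(c) = √47/47 (H(c) = √(-4*0 + 1/47) = √(0 + 1/47) = √(1/47) = √47/47)
H(-137)/182743 + 421096/(-497423) = (√47/47)/182743 + 421096/(-497423) = (√47/47)*(1/182743) + 421096*(-1/497423) = √47/8588921 - 421096/497423 = -421096/497423 + √47/8588921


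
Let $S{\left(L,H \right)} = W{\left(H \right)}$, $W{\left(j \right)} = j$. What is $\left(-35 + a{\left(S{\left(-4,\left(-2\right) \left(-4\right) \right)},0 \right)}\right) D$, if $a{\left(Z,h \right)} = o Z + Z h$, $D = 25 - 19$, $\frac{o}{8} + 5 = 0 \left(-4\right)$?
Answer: $-2130$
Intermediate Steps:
$o = -40$ ($o = -40 + 8 \cdot 0 \left(-4\right) = -40 + 8 \cdot 0 = -40 + 0 = -40$)
$D = 6$ ($D = 25 - 19 = 6$)
$S{\left(L,H \right)} = H$
$a{\left(Z,h \right)} = - 40 Z + Z h$
$\left(-35 + a{\left(S{\left(-4,\left(-2\right) \left(-4\right) \right)},0 \right)}\right) D = \left(-35 + \left(-2\right) \left(-4\right) \left(-40 + 0\right)\right) 6 = \left(-35 + 8 \left(-40\right)\right) 6 = \left(-35 - 320\right) 6 = \left(-355\right) 6 = -2130$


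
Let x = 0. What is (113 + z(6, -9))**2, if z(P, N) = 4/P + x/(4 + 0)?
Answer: 116281/9 ≈ 12920.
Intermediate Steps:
z(P, N) = 4/P (z(P, N) = 4/P + 0/(4 + 0) = 4/P + 0/4 = 4/P + 0*(1/4) = 4/P + 0 = 4/P)
(113 + z(6, -9))**2 = (113 + 4/6)**2 = (113 + 4*(1/6))**2 = (113 + 2/3)**2 = (341/3)**2 = 116281/9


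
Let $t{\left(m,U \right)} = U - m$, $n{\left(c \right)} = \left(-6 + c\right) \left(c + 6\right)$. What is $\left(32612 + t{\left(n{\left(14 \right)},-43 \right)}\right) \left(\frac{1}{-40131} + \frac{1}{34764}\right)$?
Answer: $\frac{495553}{3974684} \approx 0.12468$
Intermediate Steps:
$n{\left(c \right)} = \left(-6 + c\right) \left(6 + c\right)$
$\left(32612 + t{\left(n{\left(14 \right)},-43 \right)}\right) \left(\frac{1}{-40131} + \frac{1}{34764}\right) = \left(32612 - 203\right) \left(\frac{1}{-40131} + \frac{1}{34764}\right) = \left(32612 - 203\right) \left(- \frac{1}{40131} + \frac{1}{34764}\right) = \left(32612 - 203\right) \frac{1789}{465038028} = 32409 \cdot \frac{1789}{465038028} = \frac{495553}{3974684}$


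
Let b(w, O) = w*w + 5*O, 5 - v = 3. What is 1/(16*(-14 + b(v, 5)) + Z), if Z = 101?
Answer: 1/341 ≈ 0.0029326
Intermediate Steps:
v = 2 (v = 5 - 1*3 = 5 - 3 = 2)
b(w, O) = w² + 5*O
1/(16*(-14 + b(v, 5)) + Z) = 1/(16*(-14 + (2² + 5*5)) + 101) = 1/(16*(-14 + (4 + 25)) + 101) = 1/(16*(-14 + 29) + 101) = 1/(16*15 + 101) = 1/(240 + 101) = 1/341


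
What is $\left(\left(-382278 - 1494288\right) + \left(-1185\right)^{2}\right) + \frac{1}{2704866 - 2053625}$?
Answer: $- \frac{307607825180}{651241} \approx -4.7234 \cdot 10^{5}$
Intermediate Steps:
$\left(\left(-382278 - 1494288\right) + \left(-1185\right)^{2}\right) + \frac{1}{2704866 - 2053625} = \left(-1876566 + 1404225\right) + \frac{1}{651241} = -472341 + \frac{1}{651241} = - \frac{307607825180}{651241}$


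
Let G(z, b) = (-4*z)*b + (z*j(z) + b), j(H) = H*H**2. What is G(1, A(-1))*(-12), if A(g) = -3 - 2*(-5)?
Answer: 240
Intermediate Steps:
j(H) = H**3
A(g) = 7 (A(g) = -3 + 10 = 7)
G(z, b) = b + z**4 - 4*b*z (G(z, b) = (-4*z)*b + (z*z**3 + b) = -4*b*z + (z**4 + b) = -4*b*z + (b + z**4) = b + z**4 - 4*b*z)
G(1, A(-1))*(-12) = (7 + 1**4 - 4*7*1)*(-12) = (7 + 1 - 28)*(-12) = -20*(-12) = 240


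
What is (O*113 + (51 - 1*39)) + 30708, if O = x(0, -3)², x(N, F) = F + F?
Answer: 34788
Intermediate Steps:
x(N, F) = 2*F
O = 36 (O = (2*(-3))² = (-6)² = 36)
(O*113 + (51 - 1*39)) + 30708 = (36*113 + (51 - 1*39)) + 30708 = (4068 + (51 - 39)) + 30708 = (4068 + 12) + 30708 = 4080 + 30708 = 34788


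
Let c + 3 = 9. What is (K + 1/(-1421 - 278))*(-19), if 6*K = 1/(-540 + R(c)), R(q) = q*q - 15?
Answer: 91447/5290686 ≈ 0.017285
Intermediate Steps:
c = 6 (c = -3 + 9 = 6)
R(q) = -15 + q**2 (R(q) = q**2 - 15 = -15 + q**2)
K = -1/3114 (K = 1/(6*(-540 + (-15 + 6**2))) = 1/(6*(-540 + (-15 + 36))) = 1/(6*(-540 + 21)) = (1/6)/(-519) = (1/6)*(-1/519) = -1/3114 ≈ -0.00032113)
(K + 1/(-1421 - 278))*(-19) = (-1/3114 + 1/(-1421 - 278))*(-19) = (-1/3114 + 1/(-1699))*(-19) = (-1/3114 - 1/1699)*(-19) = -4813/5290686*(-19) = 91447/5290686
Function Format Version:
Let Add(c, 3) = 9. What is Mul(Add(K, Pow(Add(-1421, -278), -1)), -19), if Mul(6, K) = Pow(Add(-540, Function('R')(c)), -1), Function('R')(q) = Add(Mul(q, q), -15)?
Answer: Rational(91447, 5290686) ≈ 0.017285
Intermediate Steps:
c = 6 (c = Add(-3, 9) = 6)
Function('R')(q) = Add(-15, Pow(q, 2)) (Function('R')(q) = Add(Pow(q, 2), -15) = Add(-15, Pow(q, 2)))
K = Rational(-1, 3114) (K = Mul(Rational(1, 6), Pow(Add(-540, Add(-15, Pow(6, 2))), -1)) = Mul(Rational(1, 6), Pow(Add(-540, Add(-15, 36)), -1)) = Mul(Rational(1, 6), Pow(Add(-540, 21), -1)) = Mul(Rational(1, 6), Pow(-519, -1)) = Mul(Rational(1, 6), Rational(-1, 519)) = Rational(-1, 3114) ≈ -0.00032113)
Mul(Add(K, Pow(Add(-1421, -278), -1)), -19) = Mul(Add(Rational(-1, 3114), Pow(Add(-1421, -278), -1)), -19) = Mul(Add(Rational(-1, 3114), Pow(-1699, -1)), -19) = Mul(Add(Rational(-1, 3114), Rational(-1, 1699)), -19) = Mul(Rational(-4813, 5290686), -19) = Rational(91447, 5290686)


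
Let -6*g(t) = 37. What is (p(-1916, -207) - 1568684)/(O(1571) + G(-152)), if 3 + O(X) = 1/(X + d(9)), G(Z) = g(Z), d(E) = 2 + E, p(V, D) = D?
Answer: 3722978343/21751 ≈ 1.7116e+5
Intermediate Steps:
g(t) = -37/6 (g(t) = -1/6*37 = -37/6)
G(Z) = -37/6
O(X) = -3 + 1/(11 + X) (O(X) = -3 + 1/(X + (2 + 9)) = -3 + 1/(X + 11) = -3 + 1/(11 + X))
(p(-1916, -207) - 1568684)/(O(1571) + G(-152)) = (-207 - 1568684)/((-32 - 3*1571)/(11 + 1571) - 37/6) = -1568891/((-32 - 4713)/1582 - 37/6) = -1568891/((1/1582)*(-4745) - 37/6) = -1568891/(-4745/1582 - 37/6) = -1568891/(-21751/2373) = -1568891*(-2373/21751) = 3722978343/21751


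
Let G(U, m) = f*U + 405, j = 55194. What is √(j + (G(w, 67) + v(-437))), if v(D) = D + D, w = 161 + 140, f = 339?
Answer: 2*√39191 ≈ 395.93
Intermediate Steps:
w = 301
v(D) = 2*D
G(U, m) = 405 + 339*U (G(U, m) = 339*U + 405 = 405 + 339*U)
√(j + (G(w, 67) + v(-437))) = √(55194 + ((405 + 339*301) + 2*(-437))) = √(55194 + ((405 + 102039) - 874)) = √(55194 + (102444 - 874)) = √(55194 + 101570) = √156764 = 2*√39191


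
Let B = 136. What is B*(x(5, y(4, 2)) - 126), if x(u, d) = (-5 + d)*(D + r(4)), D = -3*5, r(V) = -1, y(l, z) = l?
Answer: -14960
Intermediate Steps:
D = -15
x(u, d) = 80 - 16*d (x(u, d) = (-5 + d)*(-15 - 1) = (-5 + d)*(-16) = 80 - 16*d)
B*(x(5, y(4, 2)) - 126) = 136*((80 - 16*4) - 126) = 136*((80 - 64) - 126) = 136*(16 - 126) = 136*(-110) = -14960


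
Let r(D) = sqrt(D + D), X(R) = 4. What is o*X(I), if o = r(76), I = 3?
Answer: 8*sqrt(38) ≈ 49.315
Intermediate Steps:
r(D) = sqrt(2)*sqrt(D) (r(D) = sqrt(2*D) = sqrt(2)*sqrt(D))
o = 2*sqrt(38) (o = sqrt(2)*sqrt(76) = sqrt(2)*(2*sqrt(19)) = 2*sqrt(38) ≈ 12.329)
o*X(I) = (2*sqrt(38))*4 = 8*sqrt(38)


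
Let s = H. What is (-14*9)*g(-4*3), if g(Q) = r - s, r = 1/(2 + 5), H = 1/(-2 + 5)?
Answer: 24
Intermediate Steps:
H = ⅓ (H = 1/3 = ⅓ ≈ 0.33333)
r = ⅐ (r = 1/7 = ⅐ ≈ 0.14286)
s = ⅓ ≈ 0.33333
g(Q) = -4/21 (g(Q) = ⅐ - 1*⅓ = ⅐ - ⅓ = -4/21)
(-14*9)*g(-4*3) = -14*9*(-4/21) = -126*(-4/21) = 24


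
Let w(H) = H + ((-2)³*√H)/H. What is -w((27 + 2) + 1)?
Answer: -30 + 4*√30/15 ≈ -28.539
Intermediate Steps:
w(H) = H - 8/√H (w(H) = H + (-8*√H)/H = H - 8/√H)
-w((27 + 2) + 1) = -(((27 + 2) + 1) - 8/√((27 + 2) + 1)) = -((29 + 1) - 8/√(29 + 1)) = -(30 - 4*√30/15) = -30 + 4*√30/15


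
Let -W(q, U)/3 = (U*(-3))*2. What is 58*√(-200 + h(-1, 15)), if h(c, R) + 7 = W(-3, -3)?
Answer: 174*I*√29 ≈ 937.02*I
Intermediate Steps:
W(q, U) = 18*U (W(q, U) = -3*U*(-3)*2 = -3*(-3*U)*2 = -(-18)*U = 18*U)
h(c, R) = -61 (h(c, R) = -7 + 18*(-3) = -7 - 54 = -61)
58*√(-200 + h(-1, 15)) = 58*√(-200 - 61) = 58*√(-261) = 58*(3*I*√29) = 174*I*√29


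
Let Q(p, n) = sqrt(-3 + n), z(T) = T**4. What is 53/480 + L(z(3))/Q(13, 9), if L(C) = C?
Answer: 53/480 + 27*sqrt(6)/2 ≈ 33.179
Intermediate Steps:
53/480 + L(z(3))/Q(13, 9) = 53/480 + 3**4/(sqrt(-3 + 9)) = 53*(1/480) + 81/(sqrt(6)) = 53/480 + 81*(sqrt(6)/6) = 53/480 + 27*sqrt(6)/2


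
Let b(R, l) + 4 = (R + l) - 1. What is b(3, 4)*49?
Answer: 98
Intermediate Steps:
b(R, l) = -5 + R + l (b(R, l) = -4 + ((R + l) - 1) = -4 + (-1 + R + l) = -5 + R + l)
b(3, 4)*49 = (-5 + 3 + 4)*49 = 2*49 = 98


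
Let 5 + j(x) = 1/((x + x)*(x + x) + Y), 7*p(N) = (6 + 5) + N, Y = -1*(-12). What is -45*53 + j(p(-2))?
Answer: -2179631/912 ≈ -2389.9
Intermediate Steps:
Y = 12
p(N) = 11/7 + N/7 (p(N) = ((6 + 5) + N)/7 = (11 + N)/7 = 11/7 + N/7)
j(x) = -5 + 1/(12 + 4*x**2) (j(x) = -5 + 1/((x + x)*(x + x) + 12) = -5 + 1/((2*x)*(2*x) + 12) = -5 + 1/(4*x**2 + 12) = -5 + 1/(12 + 4*x**2))
-45*53 + j(p(-2)) = -45*53 + (-59 - 20*(11/7 + (1/7)*(-2))**2)/(4*(3 + (11/7 + (1/7)*(-2))**2)) = -2385 + (-59 - 20*(11/7 - 2/7)**2)/(4*(3 + (11/7 - 2/7)**2)) = -2385 + (-59 - 20*(9/7)**2)/(4*(3 + (9/7)**2)) = -2385 + (-59 - 20*81/49)/(4*(3 + 81/49)) = -2385 + (-59 - 1620/49)/(4*(228/49)) = -2385 + (1/4)*(49/228)*(-4511/49) = -2385 - 4511/912 = -2179631/912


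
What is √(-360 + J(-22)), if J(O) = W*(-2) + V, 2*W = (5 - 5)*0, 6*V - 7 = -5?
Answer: I*√3237/3 ≈ 18.965*I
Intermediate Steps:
V = ⅓ (V = 7/6 + (⅙)*(-5) = 7/6 - ⅚ = ⅓ ≈ 0.33333)
W = 0 (W = ((5 - 5)*0)/2 = (0*0)/2 = (½)*0 = 0)
J(O) = ⅓ (J(O) = 0*(-2) + ⅓ = 0 + ⅓ = ⅓)
√(-360 + J(-22)) = √(-360 + ⅓) = √(-1079/3) = I*√3237/3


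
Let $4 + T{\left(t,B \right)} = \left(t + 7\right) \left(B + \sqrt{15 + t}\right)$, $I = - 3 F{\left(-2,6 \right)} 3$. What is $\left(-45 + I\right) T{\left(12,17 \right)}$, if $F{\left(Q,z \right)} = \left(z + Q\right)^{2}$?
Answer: $-60291 - 10773 \sqrt{3} \approx -78950.0$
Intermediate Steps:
$F{\left(Q,z \right)} = \left(Q + z\right)^{2}$
$I = -144$ ($I = - 3 \left(-2 + 6\right)^{2} \cdot 3 = - 3 \cdot 4^{2} \cdot 3 = \left(-3\right) 16 \cdot 3 = \left(-48\right) 3 = -144$)
$T{\left(t,B \right)} = -4 + \left(7 + t\right) \left(B + \sqrt{15 + t}\right)$ ($T{\left(t,B \right)} = -4 + \left(t + 7\right) \left(B + \sqrt{15 + t}\right) = -4 + \left(7 + t\right) \left(B + \sqrt{15 + t}\right)$)
$\left(-45 + I\right) T{\left(12,17 \right)} = \left(-45 - 144\right) \left(-4 + 7 \cdot 17 + 7 \sqrt{15 + 12} + 17 \cdot 12 + 12 \sqrt{15 + 12}\right) = - 189 \left(-4 + 119 + 7 \sqrt{27} + 204 + 12 \sqrt{27}\right) = - 189 \left(-4 + 119 + 7 \cdot 3 \sqrt{3} + 204 + 12 \cdot 3 \sqrt{3}\right) = - 189 \left(-4 + 119 + 21 \sqrt{3} + 204 + 36 \sqrt{3}\right) = - 189 \left(319 + 57 \sqrt{3}\right) = -60291 - 10773 \sqrt{3}$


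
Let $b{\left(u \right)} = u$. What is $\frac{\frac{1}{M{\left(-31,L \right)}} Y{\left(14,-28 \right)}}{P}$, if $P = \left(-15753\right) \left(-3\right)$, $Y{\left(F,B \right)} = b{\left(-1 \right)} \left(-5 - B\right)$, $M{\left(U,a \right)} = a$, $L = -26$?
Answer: $\frac{23}{1228734} \approx 1.8718 \cdot 10^{-5}$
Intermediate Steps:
$Y{\left(F,B \right)} = 5 + B$ ($Y{\left(F,B \right)} = - (-5 - B) = 5 + B$)
$P = 47259$
$\frac{\frac{1}{M{\left(-31,L \right)}} Y{\left(14,-28 \right)}}{P} = \frac{\frac{1}{-26} \left(5 - 28\right)}{47259} = \left(- \frac{1}{26}\right) \left(-23\right) \frac{1}{47259} = \frac{23}{26} \cdot \frac{1}{47259} = \frac{23}{1228734}$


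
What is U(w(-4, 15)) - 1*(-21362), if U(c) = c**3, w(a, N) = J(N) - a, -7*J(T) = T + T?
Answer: 7327158/343 ≈ 21362.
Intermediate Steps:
J(T) = -2*T/7 (J(T) = -(T + T)/7 = -2*T/7)
w(a, N) = -a - 2*N/7 (w(a, N) = -2*N/7 - a = -a - 2*N/7)
U(w(-4, 15)) - 1*(-21362) = (-1*(-4) - 2/7*15)**3 - 1*(-21362) = (4 - 30/7)**3 + 21362 = (-2/7)**3 + 21362 = -8/343 + 21362 = 7327158/343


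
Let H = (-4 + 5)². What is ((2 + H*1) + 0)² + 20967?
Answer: 20976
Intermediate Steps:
H = 1 (H = 1² = 1)
((2 + H*1) + 0)² + 20967 = ((2 + 1*1) + 0)² + 20967 = ((2 + 1) + 0)² + 20967 = (3 + 0)² + 20967 = 3² + 20967 = 9 + 20967 = 20976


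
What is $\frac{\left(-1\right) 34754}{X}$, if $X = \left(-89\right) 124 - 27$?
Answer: $\frac{34754}{11063} \approx 3.1415$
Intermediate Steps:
$X = -11063$ ($X = -11036 - 27 = -11063$)
$\frac{\left(-1\right) 34754}{X} = \frac{\left(-1\right) 34754}{-11063} = \left(-34754\right) \left(- \frac{1}{11063}\right) = \frac{34754}{11063}$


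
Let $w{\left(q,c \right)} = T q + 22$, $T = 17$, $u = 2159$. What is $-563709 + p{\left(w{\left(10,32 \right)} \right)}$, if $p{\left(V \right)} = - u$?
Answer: $-565868$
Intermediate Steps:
$w{\left(q,c \right)} = 22 + 17 q$ ($w{\left(q,c \right)} = 17 q + 22 = 22 + 17 q$)
$p{\left(V \right)} = -2159$ ($p{\left(V \right)} = \left(-1\right) 2159 = -2159$)
$-563709 + p{\left(w{\left(10,32 \right)} \right)} = -563709 - 2159 = -565868$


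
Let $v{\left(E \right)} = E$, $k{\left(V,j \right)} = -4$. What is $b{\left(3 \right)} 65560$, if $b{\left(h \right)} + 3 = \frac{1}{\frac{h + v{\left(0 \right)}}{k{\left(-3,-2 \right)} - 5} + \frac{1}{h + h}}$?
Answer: $-590040$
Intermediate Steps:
$b{\left(h \right)} = -3 + \frac{1}{\frac{1}{2 h} - \frac{h}{9}}$ ($b{\left(h \right)} = -3 + \frac{1}{\frac{h + 0}{-4 - 5} + \frac{1}{h + h}} = -3 + \frac{1}{\frac{h}{-9} + \frac{1}{2 h}} = -3 + \frac{1}{h \left(- \frac{1}{9}\right) + \frac{1}{2 h}} = -3 + \frac{1}{- \frac{h}{9} + \frac{1}{2 h}} = -3 + \frac{1}{\frac{1}{2 h} - \frac{h}{9}}$)
$b{\left(3 \right)} 65560 = \frac{3 \left(9 - 18 - 2 \cdot 3^{2}\right)}{-9 + 2 \cdot 3^{2}} \cdot 65560 = \frac{3 \left(9 - 18 - 18\right)}{-9 + 2 \cdot 9} \cdot 65560 = \frac{3 \left(9 - 18 - 18\right)}{-9 + 18} \cdot 65560 = 3 \cdot \frac{1}{9} \left(-27\right) 65560 = \left(-9\right) 65560 = -590040$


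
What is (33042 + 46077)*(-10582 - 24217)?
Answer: -2753262081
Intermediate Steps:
(33042 + 46077)*(-10582 - 24217) = 79119*(-34799) = -2753262081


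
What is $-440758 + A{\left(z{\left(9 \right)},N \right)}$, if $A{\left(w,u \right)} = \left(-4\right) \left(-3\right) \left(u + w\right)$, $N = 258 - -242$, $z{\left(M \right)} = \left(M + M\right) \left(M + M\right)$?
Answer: $-430870$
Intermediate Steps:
$z{\left(M \right)} = 4 M^{2}$ ($z{\left(M \right)} = 2 M 2 M = 4 M^{2}$)
$N = 500$ ($N = 258 + 242 = 500$)
$A{\left(w,u \right)} = 12 u + 12 w$ ($A{\left(w,u \right)} = 12 \left(u + w\right) = 12 u + 12 w$)
$-440758 + A{\left(z{\left(9 \right)},N \right)} = -440758 + \left(12 \cdot 500 + 12 \cdot 4 \cdot 9^{2}\right) = -440758 + \left(6000 + 12 \cdot 4 \cdot 81\right) = -440758 + \left(6000 + 12 \cdot 324\right) = -440758 + \left(6000 + 3888\right) = -440758 + 9888 = -430870$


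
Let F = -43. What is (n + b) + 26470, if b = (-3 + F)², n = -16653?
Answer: 11933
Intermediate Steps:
b = 2116 (b = (-3 - 43)² = (-46)² = 2116)
(n + b) + 26470 = (-16653 + 2116) + 26470 = -14537 + 26470 = 11933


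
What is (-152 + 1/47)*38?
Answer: -271434/47 ≈ -5775.2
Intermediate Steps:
(-152 + 1/47)*38 = -7143/47*38 = -271434/47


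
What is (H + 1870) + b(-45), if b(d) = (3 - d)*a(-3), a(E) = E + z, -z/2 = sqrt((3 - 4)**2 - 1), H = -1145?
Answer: 581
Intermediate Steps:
z = 0 (z = -2*sqrt((3 - 4)**2 - 1) = -2*sqrt((-1)**2 - 1) = -2*sqrt(1 - 1) = -2*sqrt(0) = -2*0 = 0)
a(E) = E (a(E) = E + 0 = E)
b(d) = -9 + 3*d (b(d) = (3 - d)*(-3) = -9 + 3*d)
(H + 1870) + b(-45) = (-1145 + 1870) + (-9 + 3*(-45)) = 725 + (-9 - 135) = 725 - 144 = 581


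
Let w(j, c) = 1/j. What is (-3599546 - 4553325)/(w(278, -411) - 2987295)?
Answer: 2266498138/830468009 ≈ 2.7292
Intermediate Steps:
(-3599546 - 4553325)/(w(278, -411) - 2987295) = (-3599546 - 4553325)/(1/278 - 2987295) = -8152871/(1/278 - 2987295) = -8152871/(-830468009/278) = -8152871*(-278/830468009) = 2266498138/830468009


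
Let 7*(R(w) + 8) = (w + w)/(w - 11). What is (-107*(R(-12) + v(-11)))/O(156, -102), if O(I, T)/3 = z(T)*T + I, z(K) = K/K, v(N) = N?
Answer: 324745/26082 ≈ 12.451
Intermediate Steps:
z(K) = 1
R(w) = -8 + 2*w/(7*(-11 + w)) (R(w) = -8 + ((w + w)/(w - 11))/7 = -8 + ((2*w)/(-11 + w))/7 = -8 + (2*w/(-11 + w))/7 = -8 + 2*w/(7*(-11 + w)))
O(I, T) = 3*I + 3*T (O(I, T) = 3*(1*T + I) = 3*(T + I) = 3*(I + T) = 3*I + 3*T)
(-107*(R(-12) + v(-11)))/O(156, -102) = (-107*(2*(308 - 27*(-12))/(7*(-11 - 12)) - 11))/(3*156 + 3*(-102)) = (-107*((2/7)*(308 + 324)/(-23) - 11))/(468 - 306) = -107*((2/7)*(-1/23)*632 - 11)/162 = -107*(-1264/161 - 11)*(1/162) = -107*(-3035/161)*(1/162) = (324745/161)*(1/162) = 324745/26082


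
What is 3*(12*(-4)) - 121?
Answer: -265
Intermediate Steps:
3*(12*(-4)) - 121 = 3*(-48) - 121 = -144 - 121 = -265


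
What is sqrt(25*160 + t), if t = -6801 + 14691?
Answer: sqrt(11890) ≈ 109.04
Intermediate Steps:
t = 7890
sqrt(25*160 + t) = sqrt(25*160 + 7890) = sqrt(4000 + 7890) = sqrt(11890)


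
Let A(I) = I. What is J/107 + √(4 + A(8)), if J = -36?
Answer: -36/107 + 2*√3 ≈ 3.1277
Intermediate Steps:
J/107 + √(4 + A(8)) = -36/107 + √(4 + 8) = -36*1/107 + √12 = -36/107 + 2*√3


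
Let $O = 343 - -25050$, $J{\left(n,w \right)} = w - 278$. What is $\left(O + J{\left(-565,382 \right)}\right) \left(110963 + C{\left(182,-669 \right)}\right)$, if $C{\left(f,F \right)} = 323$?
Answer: $2837459142$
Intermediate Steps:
$J{\left(n,w \right)} = -278 + w$ ($J{\left(n,w \right)} = w - 278 = -278 + w$)
$O = 25393$ ($O = 343 + 25050 = 25393$)
$\left(O + J{\left(-565,382 \right)}\right) \left(110963 + C{\left(182,-669 \right)}\right) = \left(25393 + \left(-278 + 382\right)\right) \left(110963 + 323\right) = \left(25393 + 104\right) 111286 = 25497 \cdot 111286 = 2837459142$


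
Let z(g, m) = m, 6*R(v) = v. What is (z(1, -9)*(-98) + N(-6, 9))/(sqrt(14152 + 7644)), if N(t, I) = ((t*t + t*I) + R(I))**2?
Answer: 4617*sqrt(5449)/43592 ≈ 7.8183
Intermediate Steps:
R(v) = v/6
N(t, I) = (t**2 + I/6 + I*t)**2 (N(t, I) = ((t*t + t*I) + I/6)**2 = ((t**2 + I*t) + I/6)**2 = (t**2 + I/6 + I*t)**2)
(z(1, -9)*(-98) + N(-6, 9))/(sqrt(14152 + 7644)) = (-9*(-98) + (9 + 6*(-6)**2 + 6*9*(-6))**2/36)/(sqrt(14152 + 7644)) = (882 + (9 + 6*36 - 324)**2/36)/(sqrt(21796)) = (882 + (9 + 216 - 324)**2/36)/((2*sqrt(5449))) = (882 + (1/36)*(-99)**2)*(sqrt(5449)/10898) = (882 + (1/36)*9801)*(sqrt(5449)/10898) = (882 + 1089/4)*(sqrt(5449)/10898) = 4617*(sqrt(5449)/10898)/4 = 4617*sqrt(5449)/43592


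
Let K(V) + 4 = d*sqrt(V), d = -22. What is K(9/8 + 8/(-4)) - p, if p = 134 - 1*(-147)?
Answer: -285 - 11*I*sqrt(14)/2 ≈ -285.0 - 20.579*I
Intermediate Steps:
K(V) = -4 - 22*sqrt(V)
p = 281 (p = 134 + 147 = 281)
K(9/8 + 8/(-4)) - p = (-4 - 22*sqrt(9/8 + 8/(-4))) - 1*281 = (-4 - 22*sqrt(9*(1/8) + 8*(-1/4))) - 281 = (-4 - 22*sqrt(9/8 - 2)) - 281 = (-4 - 11*I*sqrt(14)/2) - 281 = -285 - 11*I*sqrt(14)/2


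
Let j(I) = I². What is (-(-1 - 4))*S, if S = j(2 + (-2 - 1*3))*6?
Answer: 270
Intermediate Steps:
S = 54 (S = (2 + (-2 - 1*3))²*6 = (2 + (-2 - 3))²*6 = (2 - 5)²*6 = (-3)²*6 = 9*6 = 54)
(-(-1 - 4))*S = -(-1 - 4)*54 = -1*(-5)*54 = 5*54 = 270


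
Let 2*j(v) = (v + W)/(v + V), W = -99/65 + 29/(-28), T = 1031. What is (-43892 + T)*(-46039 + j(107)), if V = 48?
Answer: 12234231460707/6200 ≈ 1.9733e+9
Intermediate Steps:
W = -4657/1820 (W = -99*1/65 + 29*(-1/28) = -99/65 - 29/28 = -4657/1820 ≈ -2.5588)
j(v) = (-4657/1820 + v)/(2*(48 + v)) (j(v) = ((v - 4657/1820)/(v + 48))/2 = ((-4657/1820 + v)/(48 + v))/2 = (-4657/1820 + v)/(2*(48 + v)))
(-43892 + T)*(-46039 + j(107)) = (-43892 + 1031)*(-46039 + (-4657 + 1820*107)/(3640*(48 + 107))) = -42861*(-46039 + (1/3640)*(-4657 + 194740)/155) = -42861*(-46039 + (1/3640)*(1/155)*190083) = -42861*(-46039 + 190083/564200) = -42861*(-25975013717/564200) = 12234231460707/6200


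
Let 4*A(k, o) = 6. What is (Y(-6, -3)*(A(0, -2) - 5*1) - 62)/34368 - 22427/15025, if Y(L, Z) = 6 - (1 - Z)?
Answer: -257269287/172126400 ≈ -1.4947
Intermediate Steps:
A(k, o) = 3/2 (A(k, o) = (¼)*6 = 3/2)
Y(L, Z) = 5 + Z (Y(L, Z) = 6 + (-1 + Z) = 5 + Z)
(Y(-6, -3)*(A(0, -2) - 5*1) - 62)/34368 - 22427/15025 = ((5 - 3)*(3/2 - 5*1) - 62)/34368 - 22427/15025 = (2*(3/2 - 5) - 62)*(1/34368) - 22427*1/15025 = (2*(-7/2) - 62)*(1/34368) - 22427/15025 = (-7 - 62)*(1/34368) - 22427/15025 = -69*1/34368 - 22427/15025 = -23/11456 - 22427/15025 = -257269287/172126400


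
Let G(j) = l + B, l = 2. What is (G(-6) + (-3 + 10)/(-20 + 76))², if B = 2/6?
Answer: 3481/576 ≈ 6.0434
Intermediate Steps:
B = ⅓ (B = 2*(⅙) = ⅓ ≈ 0.33333)
G(j) = 7/3 (G(j) = 2 + ⅓ = 7/3)
(G(-6) + (-3 + 10)/(-20 + 76))² = (7/3 + (-3 + 10)/(-20 + 76))² = (7/3 + 7/56)² = (7/3 + 7*(1/56))² = (7/3 + ⅛)² = (59/24)² = 3481/576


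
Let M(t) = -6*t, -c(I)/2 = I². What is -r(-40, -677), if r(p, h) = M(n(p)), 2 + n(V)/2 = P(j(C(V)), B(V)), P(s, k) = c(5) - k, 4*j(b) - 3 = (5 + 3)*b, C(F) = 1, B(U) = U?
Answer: -144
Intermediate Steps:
c(I) = -2*I²
j(b) = ¾ + 2*b (j(b) = ¾ + ((5 + 3)*b)/4 = ¾ + (8*b)/4 = ¾ + 2*b)
P(s, k) = -50 - k (P(s, k) = -2*5² - k = -2*25 - k = -50 - k)
n(V) = -104 - 2*V (n(V) = -4 + 2*(-50 - V) = -4 + (-100 - 2*V) = -104 - 2*V)
r(p, h) = 624 + 12*p (r(p, h) = -6*(-104 - 2*p) = 624 + 12*p)
-r(-40, -677) = -(624 + 12*(-40)) = -(624 - 480) = -1*144 = -144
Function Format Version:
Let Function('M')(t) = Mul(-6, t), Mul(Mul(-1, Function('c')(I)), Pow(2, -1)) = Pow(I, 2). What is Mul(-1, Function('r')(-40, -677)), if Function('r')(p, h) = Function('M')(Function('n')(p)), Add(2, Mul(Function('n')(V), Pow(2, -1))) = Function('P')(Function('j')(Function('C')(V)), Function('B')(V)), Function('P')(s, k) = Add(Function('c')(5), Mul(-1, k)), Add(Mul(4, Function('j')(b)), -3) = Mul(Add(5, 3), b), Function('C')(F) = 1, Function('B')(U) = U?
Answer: -144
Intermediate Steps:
Function('c')(I) = Mul(-2, Pow(I, 2))
Function('j')(b) = Add(Rational(3, 4), Mul(2, b)) (Function('j')(b) = Add(Rational(3, 4), Mul(Rational(1, 4), Mul(Add(5, 3), b))) = Add(Rational(3, 4), Mul(Rational(1, 4), Mul(8, b))) = Add(Rational(3, 4), Mul(2, b)))
Function('P')(s, k) = Add(-50, Mul(-1, k)) (Function('P')(s, k) = Add(Mul(-2, Pow(5, 2)), Mul(-1, k)) = Add(Mul(-2, 25), Mul(-1, k)) = Add(-50, Mul(-1, k)))
Function('n')(V) = Add(-104, Mul(-2, V)) (Function('n')(V) = Add(-4, Mul(2, Add(-50, Mul(-1, V)))) = Add(-4, Add(-100, Mul(-2, V))) = Add(-104, Mul(-2, V)))
Function('r')(p, h) = Add(624, Mul(12, p)) (Function('r')(p, h) = Mul(-6, Add(-104, Mul(-2, p))) = Add(624, Mul(12, p)))
Mul(-1, Function('r')(-40, -677)) = Mul(-1, Add(624, Mul(12, -40))) = Mul(-1, Add(624, -480)) = Mul(-1, 144) = -144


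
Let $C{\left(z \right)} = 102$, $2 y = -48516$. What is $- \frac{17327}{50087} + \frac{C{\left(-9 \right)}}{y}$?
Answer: $- \frac{70904540}{202501741} \approx -0.35014$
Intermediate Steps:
$y = -24258$ ($y = \frac{1}{2} \left(-48516\right) = -24258$)
$- \frac{17327}{50087} + \frac{C{\left(-9 \right)}}{y} = - \frac{17327}{50087} + \frac{102}{-24258} = \left(-17327\right) \frac{1}{50087} + 102 \left(- \frac{1}{24258}\right) = - \frac{17327}{50087} - \frac{17}{4043} = - \frac{70904540}{202501741}$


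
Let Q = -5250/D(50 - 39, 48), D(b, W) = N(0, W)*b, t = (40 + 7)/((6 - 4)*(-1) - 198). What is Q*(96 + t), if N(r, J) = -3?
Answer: 670355/44 ≈ 15235.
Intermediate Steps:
t = -47/200 (t = 47/(2*(-1) - 198) = 47/(-2 - 198) = 47/(-200) = 47*(-1/200) = -47/200 ≈ -0.23500)
D(b, W) = -3*b
Q = 1750/11 (Q = -5250*(-1/(3*(50 - 39))) = -5250/((-3*11)) = -5250/(-33) = -5250*(-1/33) = 1750/11 ≈ 159.09)
Q*(96 + t) = 1750*(96 - 47/200)/11 = (1750/11)*(19153/200) = 670355/44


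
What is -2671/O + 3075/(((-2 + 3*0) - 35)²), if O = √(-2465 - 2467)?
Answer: 3075/1369 + 2671*I*√137/822 ≈ 2.2462 + 38.033*I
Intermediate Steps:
O = 6*I*√137 (O = √(-4932) = 6*I*√137 ≈ 70.228*I)
-2671/O + 3075/(((-2 + 3*0) - 35)²) = -2671*(-I*√137/822) + 3075/(((-2 + 3*0) - 35)²) = -(-2671)*I*√137/822 + 3075/(((-2 + 0) - 35)²) = 2671*I*√137/822 + 3075/((-2 - 35)²) = 2671*I*√137/822 + 3075/((-37)²) = 2671*I*√137/822 + 3075/1369 = 3075/1369 + 2671*I*√137/822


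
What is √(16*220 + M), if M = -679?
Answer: √2841 ≈ 53.301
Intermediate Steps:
√(16*220 + M) = √(16*220 - 679) = √(3520 - 679) = √2841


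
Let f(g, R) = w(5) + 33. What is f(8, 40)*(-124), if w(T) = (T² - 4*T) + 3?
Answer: -5084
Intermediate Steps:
w(T) = 3 + T² - 4*T
f(g, R) = 41 (f(g, R) = (3 + 5² - 4*5) + 33 = (3 + 25 - 20) + 33 = 8 + 33 = 41)
f(8, 40)*(-124) = 41*(-124) = -5084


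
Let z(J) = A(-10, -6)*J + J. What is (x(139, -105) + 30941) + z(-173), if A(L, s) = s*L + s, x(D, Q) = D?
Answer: 21565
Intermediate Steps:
A(L, s) = s + L*s (A(L, s) = L*s + s = s + L*s)
z(J) = 55*J (z(J) = (-6*(1 - 10))*J + J = (-6*(-9))*J + J = 54*J + J = 55*J)
(x(139, -105) + 30941) + z(-173) = (139 + 30941) + 55*(-173) = 31080 - 9515 = 21565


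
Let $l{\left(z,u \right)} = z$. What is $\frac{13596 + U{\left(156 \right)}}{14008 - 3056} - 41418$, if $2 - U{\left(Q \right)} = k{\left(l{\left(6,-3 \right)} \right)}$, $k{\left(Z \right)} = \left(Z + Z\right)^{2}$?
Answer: $- \frac{226798241}{5476} \approx -41417.0$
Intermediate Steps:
$k{\left(Z \right)} = 4 Z^{2}$ ($k{\left(Z \right)} = \left(2 Z\right)^{2} = 4 Z^{2}$)
$U{\left(Q \right)} = -142$ ($U{\left(Q \right)} = 2 - 4 \cdot 6^{2} = 2 - 4 \cdot 36 = 2 - 144 = -142$)
$\frac{13596 + U{\left(156 \right)}}{14008 - 3056} - 41418 = \frac{13596 - 142}{14008 - 3056} - 41418 = \frac{13454}{10952} - 41418 = 13454 \cdot \frac{1}{10952} - 41418 = \frac{6727}{5476} - 41418 = - \frac{226798241}{5476}$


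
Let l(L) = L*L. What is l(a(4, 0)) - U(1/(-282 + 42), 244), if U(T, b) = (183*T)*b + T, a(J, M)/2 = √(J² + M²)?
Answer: 60013/240 ≈ 250.05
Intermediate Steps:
a(J, M) = 2*√(J² + M²)
l(L) = L²
U(T, b) = T + 183*T*b (U(T, b) = 183*T*b + T = T + 183*T*b)
l(a(4, 0)) - U(1/(-282 + 42), 244) = (2*√(4² + 0²))² - (1 + 183*244)/(-282 + 42) = (2*√(16 + 0))² - (1 + 44652)/(-240) = (2*√16)² - (-1)*44653/240 = (2*4)² - 1*(-44653/240) = 8² + 44653/240 = 64 + 44653/240 = 60013/240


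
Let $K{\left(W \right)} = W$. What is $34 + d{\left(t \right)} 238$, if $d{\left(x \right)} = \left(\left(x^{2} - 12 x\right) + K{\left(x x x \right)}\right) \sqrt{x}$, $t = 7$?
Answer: $34 + 73304 \sqrt{7} \approx 1.9398 \cdot 10^{5}$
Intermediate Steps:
$d{\left(x \right)} = \sqrt{x} \left(x^{2} + x^{3} - 12 x\right)$ ($d{\left(x \right)} = \left(\left(x^{2} - 12 x\right) + x x x\right) \sqrt{x} = \left(\left(x^{2} - 12 x\right) + x^{2} x\right) \sqrt{x} = \left(\left(x^{2} - 12 x\right) + x^{3}\right) \sqrt{x} = \left(x^{2} + x^{3} - 12 x\right) \sqrt{x} = \sqrt{x} \left(x^{2} + x^{3} - 12 x\right)$)
$34 + d{\left(t \right)} 238 = 34 + 7^{\frac{3}{2}} \left(-12 + 7 + 7^{2}\right) 238 = 34 + 7 \sqrt{7} \left(-12 + 7 + 49\right) 238 = 34 + 7 \sqrt{7} \cdot 44 \cdot 238 = 34 + 308 \sqrt{7} \cdot 238 = 34 + 73304 \sqrt{7}$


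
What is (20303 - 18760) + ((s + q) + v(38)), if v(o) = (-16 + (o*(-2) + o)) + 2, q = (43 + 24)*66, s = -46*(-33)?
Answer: 7431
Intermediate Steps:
s = 1518
q = 4422 (q = 67*66 = 4422)
v(o) = -14 - o (v(o) = (-16 + (-2*o + o)) + 2 = (-16 - o) + 2 = -14 - o)
(20303 - 18760) + ((s + q) + v(38)) = (20303 - 18760) + ((1518 + 4422) + (-14 - 1*38)) = 1543 + (5940 + (-14 - 38)) = 1543 + (5940 - 52) = 1543 + 5888 = 7431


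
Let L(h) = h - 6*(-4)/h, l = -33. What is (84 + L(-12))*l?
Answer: -2310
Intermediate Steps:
L(h) = h + 24/h (L(h) = h - (-24)/h = h + 24/h)
(84 + L(-12))*l = (84 + (-12 + 24/(-12)))*(-33) = (84 + (-12 + 24*(-1/12)))*(-33) = (84 + (-12 - 2))*(-33) = (84 - 14)*(-33) = 70*(-33) = -2310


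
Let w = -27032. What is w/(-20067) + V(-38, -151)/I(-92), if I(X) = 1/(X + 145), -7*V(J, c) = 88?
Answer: -93403264/140469 ≈ -664.94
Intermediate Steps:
V(J, c) = -88/7 (V(J, c) = -⅐*88 = -88/7)
I(X) = 1/(145 + X)
w/(-20067) + V(-38, -151)/I(-92) = -27032/(-20067) - 88/(7*(1/(145 - 92))) = -27032*(-1/20067) - 88/(7*(1/53)) = 27032/20067 - 88/(7*1/53) = 27032/20067 - 88/7*53 = 27032/20067 - 4664/7 = -93403264/140469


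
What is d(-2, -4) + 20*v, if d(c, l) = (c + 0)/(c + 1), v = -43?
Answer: -858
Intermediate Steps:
d(c, l) = c/(1 + c)
d(-2, -4) + 20*v = -2/(1 - 2) + 20*(-43) = -2/(-1) - 860 = -2*(-1) - 860 = 2 - 860 = -858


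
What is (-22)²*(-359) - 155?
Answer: -173911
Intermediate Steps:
(-22)²*(-359) - 155 = 484*(-359) - 155 = -173756 - 155 = -173911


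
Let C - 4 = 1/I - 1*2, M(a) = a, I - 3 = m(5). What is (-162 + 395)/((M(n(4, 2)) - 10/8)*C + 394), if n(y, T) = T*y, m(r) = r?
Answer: 7456/13067 ≈ 0.57060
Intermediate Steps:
I = 8 (I = 3 + 5 = 8)
C = 17/8 (C = 4 + (1/8 - 1*2) = 4 + (1/8 - 2) = 4 - 15/8 = 17/8 ≈ 2.1250)
(-162 + 395)/((M(n(4, 2)) - 10/8)*C + 394) = (-162 + 395)/((2*4 - 10/8)*(17/8) + 394) = 233/((8 - 10*1/8)*(17/8) + 394) = 233/((8 - 5/4)*(17/8) + 394) = 233/((27/4)*(17/8) + 394) = 233/(459/32 + 394) = 233/(13067/32) = 233*(32/13067) = 7456/13067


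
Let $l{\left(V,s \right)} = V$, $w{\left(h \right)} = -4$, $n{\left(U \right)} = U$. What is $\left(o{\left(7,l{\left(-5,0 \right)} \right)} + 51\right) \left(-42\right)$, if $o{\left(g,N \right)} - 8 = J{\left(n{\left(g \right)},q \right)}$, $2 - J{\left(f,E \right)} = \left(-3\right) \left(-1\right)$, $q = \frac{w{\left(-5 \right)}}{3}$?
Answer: $-2436$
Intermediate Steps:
$q = - \frac{4}{3} \approx -1.3333$
$J{\left(f,E \right)} = -1$ ($J{\left(f,E \right)} = 2 - \left(-3\right) \left(-1\right) = 2 - 3 = -1$)
$o{\left(g,N \right)} = 7$ ($o{\left(g,N \right)} = 8 - 1 = 7$)
$\left(o{\left(7,l{\left(-5,0 \right)} \right)} + 51\right) \left(-42\right) = \left(7 + 51\right) \left(-42\right) = 58 \left(-42\right) = -2436$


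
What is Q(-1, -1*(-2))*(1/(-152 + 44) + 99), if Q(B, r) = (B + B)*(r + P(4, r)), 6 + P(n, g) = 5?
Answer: -10691/54 ≈ -197.98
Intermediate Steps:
P(n, g) = -1 (P(n, g) = -6 + 5 = -1)
Q(B, r) = 2*B*(-1 + r) (Q(B, r) = (B + B)*(r - 1) = (2*B)*(-1 + r) = 2*B*(-1 + r))
Q(-1, -1*(-2))*(1/(-152 + 44) + 99) = (2*(-1)*(-1 - 1*(-2)))*(1/(-152 + 44) + 99) = (2*(-1)*(-1 + 2))*(1/(-108) + 99) = (2*(-1)*1)*(-1/108 + 99) = -2*10691/108 = -10691/54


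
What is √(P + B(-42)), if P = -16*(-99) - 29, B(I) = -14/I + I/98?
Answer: √685713/21 ≈ 39.432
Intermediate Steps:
B(I) = -14/I + I/98 (B(I) = -14/I + I*(1/98) = -14/I + I/98)
P = 1555 (P = 1584 - 29 = 1555)
√(P + B(-42)) = √(1555 + (-14/(-42) + (1/98)*(-42))) = √(1555 + (-14*(-1/42) - 3/7)) = √(1555 + (⅓ - 3/7)) = √(1555 - 2/21) = √(32653/21) = √685713/21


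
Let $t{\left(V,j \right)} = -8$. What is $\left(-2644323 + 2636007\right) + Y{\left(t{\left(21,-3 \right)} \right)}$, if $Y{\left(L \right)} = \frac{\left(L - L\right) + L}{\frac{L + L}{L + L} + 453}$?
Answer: $- \frac{1887736}{227} \approx -8316.0$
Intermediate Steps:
$Y{\left(L \right)} = \frac{L}{454}$ ($Y{\left(L \right)} = \frac{0 + L}{\frac{2 L}{2 L} + 453} = \frac{L}{2 L \frac{1}{2 L} + 453} = \frac{L}{1 + 453} = \frac{L}{454}$)
$\left(-2644323 + 2636007\right) + Y{\left(t{\left(21,-3 \right)} \right)} = \left(-2644323 + 2636007\right) + \frac{1}{454} \left(-8\right) = -8316 - \frac{4}{227} = - \frac{1887736}{227}$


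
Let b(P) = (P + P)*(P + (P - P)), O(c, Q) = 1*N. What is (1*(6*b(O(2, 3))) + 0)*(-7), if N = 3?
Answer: -756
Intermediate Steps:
O(c, Q) = 3 (O(c, Q) = 1*3 = 3)
b(P) = 2*P**2 (b(P) = (2*P)*(P + 0) = (2*P)*P = 2*P**2)
(1*(6*b(O(2, 3))) + 0)*(-7) = (1*(6*(2*3**2)) + 0)*(-7) = (1*(6*(2*9)) + 0)*(-7) = (1*(6*18) + 0)*(-7) = (1*108 + 0)*(-7) = (108 + 0)*(-7) = 108*(-7) = -756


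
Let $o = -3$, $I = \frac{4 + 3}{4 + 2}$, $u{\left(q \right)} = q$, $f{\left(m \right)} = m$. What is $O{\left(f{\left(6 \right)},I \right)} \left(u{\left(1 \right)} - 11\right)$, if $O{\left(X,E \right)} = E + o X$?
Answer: $\frac{505}{3} \approx 168.33$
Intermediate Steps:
$I = \frac{7}{6} \approx 1.1667$
$O{\left(X,E \right)} = E - 3 X$
$O{\left(f{\left(6 \right)},I \right)} \left(u{\left(1 \right)} - 11\right) = \left(\frac{7}{6} - 18\right) \left(1 - 11\right) = \left(\frac{7}{6} - 18\right) \left(-10\right) = \left(- \frac{101}{6}\right) \left(-10\right) = \frac{505}{3}$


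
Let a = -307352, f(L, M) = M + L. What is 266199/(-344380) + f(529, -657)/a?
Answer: -10221589301/13230735220 ≈ -0.77256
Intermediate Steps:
f(L, M) = L + M
266199/(-344380) + f(529, -657)/a = 266199/(-344380) + (529 - 657)/(-307352) = 266199*(-1/344380) - 128*(-1/307352) = -266199/344380 + 16/38419 = -10221589301/13230735220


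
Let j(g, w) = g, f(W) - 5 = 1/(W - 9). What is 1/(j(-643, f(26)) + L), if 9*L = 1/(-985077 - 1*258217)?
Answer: -11189646/7194942379 ≈ -0.0015552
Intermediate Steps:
f(W) = 5 + 1/(-9 + W) (f(W) = 5 + 1/(W - 9) = 5 + 1/(-9 + W))
L = -1/11189646 (L = 1/(9*(-985077 - 1*258217)) = 1/(9*(-985077 - 258217)) = (1/9)/(-1243294) = (1/9)*(-1/1243294) = -1/11189646 ≈ -8.9368e-8)
1/(j(-643, f(26)) + L) = 1/(-643 - 1/11189646) = 1/(-7194942379/11189646) = -11189646/7194942379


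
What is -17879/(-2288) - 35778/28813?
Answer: 433287563/65924144 ≈ 6.5725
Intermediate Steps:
-17879/(-2288) - 35778/28813 = -17879*(-1/2288) - 35778*1/28813 = 17879/2288 - 35778/28813 = 433287563/65924144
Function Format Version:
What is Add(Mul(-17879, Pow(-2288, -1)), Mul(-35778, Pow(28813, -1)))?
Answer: Rational(433287563, 65924144) ≈ 6.5725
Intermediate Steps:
Add(Mul(-17879, Pow(-2288, -1)), Mul(-35778, Pow(28813, -1))) = Add(Mul(-17879, Rational(-1, 2288)), Mul(-35778, Rational(1, 28813))) = Add(Rational(17879, 2288), Rational(-35778, 28813)) = Rational(433287563, 65924144)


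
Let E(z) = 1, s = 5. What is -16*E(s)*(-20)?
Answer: 320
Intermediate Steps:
-16*E(s)*(-20) = -16*1*(-20) = -16*(-20) = 320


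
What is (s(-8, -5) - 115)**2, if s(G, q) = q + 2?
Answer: 13924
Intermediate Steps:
s(G, q) = 2 + q
(s(-8, -5) - 115)**2 = ((2 - 5) - 115)**2 = (-3 - 115)**2 = (-118)**2 = 13924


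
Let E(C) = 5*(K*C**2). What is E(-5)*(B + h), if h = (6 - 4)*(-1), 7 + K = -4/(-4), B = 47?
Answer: -33750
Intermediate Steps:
K = -6 (K = -7 - 4/(-4) = -7 - 4*(-1/4) = -7 + 1 = -6)
E(C) = -30*C**2 (E(C) = 5*(-6*C**2) = -30*C**2)
h = -2 (h = 2*(-1) = -2)
E(-5)*(B + h) = (-30*(-5)**2)*(47 - 2) = -30*25*45 = -750*45 = -33750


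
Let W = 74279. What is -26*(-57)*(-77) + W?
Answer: -39835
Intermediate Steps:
-26*(-57)*(-77) + W = -26*(-57)*(-77) + 74279 = 1482*(-77) + 74279 = -114114 + 74279 = -39835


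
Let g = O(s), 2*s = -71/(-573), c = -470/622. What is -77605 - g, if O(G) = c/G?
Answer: -1713326695/22081 ≈ -77593.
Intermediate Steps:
c = -235/311 (c = -470*1/622 = -235/311 ≈ -0.75563)
s = 71/1146 (s = (-71/(-573))/2 = (-71*(-1/573))/2 = (½)*(71/573) = 71/1146 ≈ 0.061955)
O(G) = -235/(311*G)
g = -269310/22081 (g = -235/(311*71/1146) = -235/311*1146/71 = -269310/22081 ≈ -12.196)
-77605 - g = -77605 - 1*(-269310/22081) = -77605 + 269310/22081 = -1713326695/22081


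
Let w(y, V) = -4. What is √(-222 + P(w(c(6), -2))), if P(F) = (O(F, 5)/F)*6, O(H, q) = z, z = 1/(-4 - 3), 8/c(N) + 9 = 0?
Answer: 3*I*√4830/14 ≈ 14.892*I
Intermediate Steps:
c(N) = -8/9 (c(N) = 8/(-9 + 0) = 8/(-9) = 8*(-⅑) = -8/9)
z = -⅐ (z = 1/(-7) = -⅐ ≈ -0.14286)
O(H, q) = -⅐
P(F) = -6/(7*F) (P(F) = -1/(7*F)*6 = -6/(7*F))
√(-222 + P(w(c(6), -2))) = √(-222 - 6/7/(-4)) = √(-222 - 6/7*(-¼)) = √(-222 + 3/14) = √(-3105/14) = 3*I*√4830/14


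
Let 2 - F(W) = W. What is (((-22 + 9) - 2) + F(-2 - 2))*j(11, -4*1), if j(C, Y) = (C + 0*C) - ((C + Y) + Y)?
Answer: -72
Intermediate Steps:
F(W) = 2 - W
j(C, Y) = -2*Y (j(C, Y) = (C + 0) - (C + 2*Y) = C + (-C - 2*Y) = -2*Y)
(((-22 + 9) - 2) + F(-2 - 2))*j(11, -4*1) = (((-22 + 9) - 2) + (2 - (-2 - 2)))*(-(-8)) = ((-13 - 2) + (2 - 1*(-4)))*(-2*(-4)) = (-15 + (2 + 4))*8 = (-15 + 6)*8 = -9*8 = -72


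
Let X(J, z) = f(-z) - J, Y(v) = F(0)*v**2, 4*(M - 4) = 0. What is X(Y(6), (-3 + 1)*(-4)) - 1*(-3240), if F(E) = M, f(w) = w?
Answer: 3088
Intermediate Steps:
M = 4 (M = 4 + (1/4)*0 = 4 + 0 = 4)
F(E) = 4
Y(v) = 4*v**2
X(J, z) = -J - z (X(J, z) = -z - J = -J - z)
X(Y(6), (-3 + 1)*(-4)) - 1*(-3240) = (-4*6**2 - (-3 + 1)*(-4)) - 1*(-3240) = (-4*36 - (-2)*(-4)) + 3240 = (-1*144 - 1*8) + 3240 = (-144 - 8) + 3240 = -152 + 3240 = 3088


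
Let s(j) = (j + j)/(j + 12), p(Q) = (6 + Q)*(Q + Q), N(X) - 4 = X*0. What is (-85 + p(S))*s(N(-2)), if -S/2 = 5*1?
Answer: -5/2 ≈ -2.5000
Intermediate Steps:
S = -10 ≈ -10.000
N(X) = 4 (N(X) = 4 + X*0 = 4 + 0 = 4)
p(Q) = 2*Q*(6 + Q) (p(Q) = (6 + Q)*(2*Q) = 2*Q*(6 + Q))
s(j) = 2*j/(12 + j) (s(j) = (2*j)/(12 + j) = 2*j/(12 + j))
(-85 + p(S))*s(N(-2)) = (-85 + 2*(-10)*(6 - 10))*(2*4/(12 + 4)) = (-85 + 2*(-10)*(-4))*(2*4/16) = (-85 + 80)*(2*4*(1/16)) = -5*1/2 = -5/2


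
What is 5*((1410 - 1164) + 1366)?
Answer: 8060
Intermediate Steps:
5*((1410 - 1164) + 1366) = 5*(246 + 1366) = 5*1612 = 8060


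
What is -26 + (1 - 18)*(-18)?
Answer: 280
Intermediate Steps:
-26 + (1 - 18)*(-18) = -26 - 17*(-18) = -26 + 306 = 280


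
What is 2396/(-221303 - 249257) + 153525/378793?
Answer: 17833783993/44561208520 ≈ 0.40021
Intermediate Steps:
2396/(-221303 - 249257) + 153525/378793 = 2396/(-470560) + 153525*(1/378793) = 2396*(-1/470560) + 153525/378793 = -599/117640 + 153525/378793 = 17833783993/44561208520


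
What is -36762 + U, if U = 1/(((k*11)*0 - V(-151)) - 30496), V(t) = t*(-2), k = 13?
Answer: -1132196077/30798 ≈ -36762.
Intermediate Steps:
V(t) = -2*t
U = -1/30798 (U = 1/(((13*11)*0 - (-2)*(-151)) - 30496) = 1/((143*0 - 1*302) - 30496) = 1/((0 - 302) - 30496) = 1/(-302 - 30496) = 1/(-30798) = -1/30798 ≈ -3.2470e-5)
-36762 + U = -36762 - 1/30798 = -1132196077/30798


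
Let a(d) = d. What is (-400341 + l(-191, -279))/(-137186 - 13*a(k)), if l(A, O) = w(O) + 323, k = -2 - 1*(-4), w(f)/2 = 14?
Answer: 199995/68606 ≈ 2.9151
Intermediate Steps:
w(f) = 28 (w(f) = 2*14 = 28)
k = 2 (k = -2 + 4 = 2)
l(A, O) = 351 (l(A, O) = 28 + 323 = 351)
(-400341 + l(-191, -279))/(-137186 - 13*a(k)) = (-400341 + 351)/(-137186 - 13*2) = -399990/(-137186 - 26) = -399990/(-137212) = -399990*(-1/137212) = 199995/68606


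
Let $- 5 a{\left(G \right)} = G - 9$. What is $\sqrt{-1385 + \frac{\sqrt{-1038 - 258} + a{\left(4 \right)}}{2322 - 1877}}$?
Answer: $\frac{2 \sqrt{-68566045 + 4005 i}}{445} \approx 0.0010869 + 37.216 i$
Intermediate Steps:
$a{\left(G \right)} = \frac{9}{5} - \frac{G}{5}$ ($a{\left(G \right)} = - \frac{G - 9}{5} = - \frac{-9 + G}{5} = \frac{9}{5} - \frac{G}{5}$)
$\sqrt{-1385 + \frac{\sqrt{-1038 - 258} + a{\left(4 \right)}}{2322 - 1877}} = \sqrt{-1385 + \frac{\sqrt{-1038 - 258} + \left(\frac{9}{5} - \frac{4}{5}\right)}{2322 - 1877}} = \sqrt{-1385 + \frac{\sqrt{-1296} + \left(\frac{9}{5} - \frac{4}{5}\right)}{445}} = \sqrt{-1385 + \left(36 i + 1\right) \frac{1}{445}} = \sqrt{-1385 + \left(1 + 36 i\right) \frac{1}{445}} = \sqrt{-1385 + \left(\frac{1}{445} + \frac{36 i}{445}\right)} = \sqrt{- \frac{616324}{445} + \frac{36 i}{445}}$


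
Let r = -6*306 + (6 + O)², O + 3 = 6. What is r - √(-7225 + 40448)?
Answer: -1755 - √33223 ≈ -1937.3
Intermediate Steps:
O = 3 (O = -3 + 6 = 3)
r = -1755 (r = -6*306 + (6 + 3)² = -1836 + 9² = -1836 + 81 = -1755)
r - √(-7225 + 40448) = -1755 - √(-7225 + 40448) = -1755 - √33223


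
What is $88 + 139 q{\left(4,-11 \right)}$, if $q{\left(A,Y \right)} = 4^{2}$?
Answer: $2312$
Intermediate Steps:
$q{\left(A,Y \right)} = 16$
$88 + 139 q{\left(4,-11 \right)} = 88 + 139 \cdot 16 = 88 + 2224 = 2312$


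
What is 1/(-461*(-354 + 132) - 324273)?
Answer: -1/221931 ≈ -4.5059e-6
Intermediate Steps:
1/(-461*(-354 + 132) - 324273) = 1/(-461*(-222) - 324273) = 1/(102342 - 324273) = 1/(-221931) = -1/221931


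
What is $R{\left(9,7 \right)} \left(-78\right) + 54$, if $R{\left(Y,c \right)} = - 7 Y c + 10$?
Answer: $33672$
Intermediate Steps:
$R{\left(Y,c \right)} = 10 - 7 Y c$ ($R{\left(Y,c \right)} = - 7 Y c + 10 = 10 - 7 Y c$)
$R{\left(9,7 \right)} \left(-78\right) + 54 = \left(10 - 63 \cdot 7\right) \left(-78\right) + 54 = \left(10 - 441\right) \left(-78\right) + 54 = \left(-431\right) \left(-78\right) + 54 = 33618 + 54 = 33672$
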